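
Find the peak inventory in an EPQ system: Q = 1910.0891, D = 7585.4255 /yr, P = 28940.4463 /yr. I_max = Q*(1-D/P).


D/P = 0.2621
1 - D/P = 0.7379
I_max = 1910.0891 * 0.7379 = 1409.4459

1409.4459 units


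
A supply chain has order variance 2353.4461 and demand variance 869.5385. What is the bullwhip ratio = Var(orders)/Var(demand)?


BW = 2353.4461 / 869.5385 = 2.7065

2.7065


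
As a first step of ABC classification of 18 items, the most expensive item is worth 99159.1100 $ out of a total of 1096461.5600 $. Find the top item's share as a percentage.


Top item = 99159.1100
Total = 1096461.5600
Percentage = 99159.1100 / 1096461.5600 * 100 = 9.0436

9.0436%


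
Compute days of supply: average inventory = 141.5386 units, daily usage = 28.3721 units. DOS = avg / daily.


DOS = 141.5386 / 28.3721 = 4.9887

4.9887 days


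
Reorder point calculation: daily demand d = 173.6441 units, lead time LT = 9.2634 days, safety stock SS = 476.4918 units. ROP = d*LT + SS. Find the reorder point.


d*LT = 173.6441 * 9.2634 = 1608.5348
ROP = 1608.5348 + 476.4918 = 2085.0266

2085.0266 units


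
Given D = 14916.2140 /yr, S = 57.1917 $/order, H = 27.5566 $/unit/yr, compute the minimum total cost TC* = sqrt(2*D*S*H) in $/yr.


2*D*S*H = 47016169.0599
TC* = sqrt(47016169.0599) = 6856.8337

6856.8337 $/yr


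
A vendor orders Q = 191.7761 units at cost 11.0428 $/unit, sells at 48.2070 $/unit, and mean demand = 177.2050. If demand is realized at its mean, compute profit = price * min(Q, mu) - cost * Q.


Sales at mu = min(191.7761, 177.2050) = 177.2050
Revenue = 48.2070 * 177.2050 = 8542.5214
Total cost = 11.0428 * 191.7761 = 2117.7451
Profit = 8542.5214 - 2117.7451 = 6424.7763

6424.7763 $


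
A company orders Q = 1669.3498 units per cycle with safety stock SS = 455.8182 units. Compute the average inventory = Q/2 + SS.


Q/2 = 834.6749
Avg = 834.6749 + 455.8182 = 1290.4931

1290.4931 units


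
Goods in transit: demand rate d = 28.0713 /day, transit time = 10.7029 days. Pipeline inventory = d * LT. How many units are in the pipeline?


Pipeline = 28.0713 * 10.7029 = 300.4443

300.4443 units


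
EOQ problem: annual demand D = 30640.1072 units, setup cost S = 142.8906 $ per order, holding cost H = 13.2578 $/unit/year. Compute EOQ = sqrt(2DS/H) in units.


2*D*S = 2 * 30640.1072 * 142.8906 = 8756366.6037
2*D*S/H = 660469.0525
EOQ = sqrt(660469.0525) = 812.6925

812.6925 units


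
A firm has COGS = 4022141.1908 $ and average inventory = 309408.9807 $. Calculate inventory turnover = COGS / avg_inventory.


Turnover = 4022141.1908 / 309408.9807 = 12.9994

12.9994


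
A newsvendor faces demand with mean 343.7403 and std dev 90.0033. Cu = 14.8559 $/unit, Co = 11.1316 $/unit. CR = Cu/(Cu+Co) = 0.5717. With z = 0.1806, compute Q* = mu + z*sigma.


CR = Cu/(Cu+Co) = 14.8559/(14.8559+11.1316) = 0.5717
z = 0.1806
Q* = 343.7403 + 0.1806 * 90.0033 = 359.9949

359.9949 units


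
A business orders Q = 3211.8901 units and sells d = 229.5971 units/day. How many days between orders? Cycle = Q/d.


Cycle = 3211.8901 / 229.5971 = 13.9892

13.9892 days


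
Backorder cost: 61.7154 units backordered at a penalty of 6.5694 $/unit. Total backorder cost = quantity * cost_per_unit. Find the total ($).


Total = 61.7154 * 6.5694 = 405.4331

405.4331 $


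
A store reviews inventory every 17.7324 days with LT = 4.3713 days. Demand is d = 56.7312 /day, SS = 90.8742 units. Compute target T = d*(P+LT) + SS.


P + LT = 22.1037
d*(P+LT) = 56.7312 * 22.1037 = 1253.9694
T = 1253.9694 + 90.8742 = 1344.8436

1344.8436 units


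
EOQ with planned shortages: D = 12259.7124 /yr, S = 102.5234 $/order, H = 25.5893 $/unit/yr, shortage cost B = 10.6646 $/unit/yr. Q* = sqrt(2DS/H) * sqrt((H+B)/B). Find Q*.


sqrt(2DS/H) = 313.4277
sqrt((H+B)/B) = 1.8438
Q* = 313.4277 * 1.8438 = 577.8865

577.8865 units


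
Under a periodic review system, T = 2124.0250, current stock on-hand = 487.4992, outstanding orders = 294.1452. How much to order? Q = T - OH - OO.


Inventory position = OH + OO = 487.4992 + 294.1452 = 781.6444
Q = 2124.0250 - 781.6444 = 1342.3806

1342.3806 units


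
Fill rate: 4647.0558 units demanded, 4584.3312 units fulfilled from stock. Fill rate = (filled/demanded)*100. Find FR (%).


FR = 4584.3312 / 4647.0558 * 100 = 98.6502

98.6502%


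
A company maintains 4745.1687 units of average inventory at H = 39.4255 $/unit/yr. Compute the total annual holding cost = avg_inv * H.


Cost = 4745.1687 * 39.4255 = 187080.6486

187080.6486 $/yr


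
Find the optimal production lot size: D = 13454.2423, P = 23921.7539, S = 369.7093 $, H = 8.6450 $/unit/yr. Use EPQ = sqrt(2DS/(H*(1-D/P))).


1 - D/P = 1 - 0.5624 = 0.4376
H*(1-D/P) = 3.7828
2DS = 9948317.0055
EPQ = sqrt(2629869.4217) = 1621.6872

1621.6872 units


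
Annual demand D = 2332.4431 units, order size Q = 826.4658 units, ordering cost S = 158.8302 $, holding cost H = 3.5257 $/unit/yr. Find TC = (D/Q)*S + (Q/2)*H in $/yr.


Ordering cost = D*S/Q = 448.2489
Holding cost = Q*H/2 = 1456.9352
TC = 448.2489 + 1456.9352 = 1905.1842

1905.1842 $/yr


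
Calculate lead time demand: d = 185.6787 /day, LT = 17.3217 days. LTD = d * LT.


LTD = 185.6787 * 17.3217 = 3216.2707

3216.2707 units


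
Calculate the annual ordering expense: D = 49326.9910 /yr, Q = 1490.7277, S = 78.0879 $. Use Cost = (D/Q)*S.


Number of orders = D/Q = 33.0892
Cost = 33.0892 * 78.0879 = 2583.8663

2583.8663 $/yr


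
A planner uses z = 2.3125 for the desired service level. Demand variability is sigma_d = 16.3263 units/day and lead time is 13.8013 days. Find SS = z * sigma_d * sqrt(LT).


sqrt(LT) = sqrt(13.8013) = 3.7150
SS = 2.3125 * 16.3263 * 3.7150 = 140.2586

140.2586 units


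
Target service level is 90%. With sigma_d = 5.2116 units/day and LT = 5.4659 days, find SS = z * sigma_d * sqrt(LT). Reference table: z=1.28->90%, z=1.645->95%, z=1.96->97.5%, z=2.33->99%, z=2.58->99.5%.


From the table, SL = 90% corresponds to z = 1.28
sqrt(LT) = sqrt(5.4659) = 2.3379
SS = 1.28 * 5.2116 * 2.3379 = 15.5960

15.5960 units


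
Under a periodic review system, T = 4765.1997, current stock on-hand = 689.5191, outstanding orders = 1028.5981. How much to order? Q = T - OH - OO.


Inventory position = OH + OO = 689.5191 + 1028.5981 = 1718.1172
Q = 4765.1997 - 1718.1172 = 3047.0825

3047.0825 units


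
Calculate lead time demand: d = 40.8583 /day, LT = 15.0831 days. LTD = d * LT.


LTD = 40.8583 * 15.0831 = 616.2698

616.2698 units


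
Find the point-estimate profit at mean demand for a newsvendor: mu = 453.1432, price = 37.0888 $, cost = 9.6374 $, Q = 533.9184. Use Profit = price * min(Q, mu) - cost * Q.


Sales at mu = min(533.9184, 453.1432) = 453.1432
Revenue = 37.0888 * 453.1432 = 16806.5375
Total cost = 9.6374 * 533.9184 = 5145.5852
Profit = 16806.5375 - 5145.5852 = 11660.9523

11660.9523 $


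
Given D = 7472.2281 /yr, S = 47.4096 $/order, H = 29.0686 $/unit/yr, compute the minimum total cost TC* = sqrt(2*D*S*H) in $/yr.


2*D*S*H = 20595413.8625
TC* = sqrt(20595413.8625) = 4538.2170

4538.2170 $/yr


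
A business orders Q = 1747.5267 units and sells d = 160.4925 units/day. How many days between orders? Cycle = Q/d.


Cycle = 1747.5267 / 160.4925 = 10.8885

10.8885 days


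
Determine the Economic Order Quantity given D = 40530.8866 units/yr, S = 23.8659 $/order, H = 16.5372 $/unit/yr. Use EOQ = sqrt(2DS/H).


2*D*S = 2 * 40530.8866 * 23.8659 = 1934612.1730
2*D*S/H = 116985.4735
EOQ = sqrt(116985.4735) = 342.0314

342.0314 units


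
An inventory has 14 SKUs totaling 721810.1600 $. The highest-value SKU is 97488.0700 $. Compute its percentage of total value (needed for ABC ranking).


Top item = 97488.0700
Total = 721810.1600
Percentage = 97488.0700 / 721810.1600 * 100 = 13.5061

13.5061%


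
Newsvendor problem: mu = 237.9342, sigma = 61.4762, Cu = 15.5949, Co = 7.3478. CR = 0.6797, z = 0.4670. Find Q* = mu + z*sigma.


CR = Cu/(Cu+Co) = 15.5949/(15.5949+7.3478) = 0.6797
z = 0.4670
Q* = 237.9342 + 0.4670 * 61.4762 = 266.6436

266.6436 units


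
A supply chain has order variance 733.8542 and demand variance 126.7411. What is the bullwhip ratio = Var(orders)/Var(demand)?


BW = 733.8542 / 126.7411 = 5.7902

5.7902


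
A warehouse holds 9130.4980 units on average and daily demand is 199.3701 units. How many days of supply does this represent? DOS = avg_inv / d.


DOS = 9130.4980 / 199.3701 = 45.7967

45.7967 days


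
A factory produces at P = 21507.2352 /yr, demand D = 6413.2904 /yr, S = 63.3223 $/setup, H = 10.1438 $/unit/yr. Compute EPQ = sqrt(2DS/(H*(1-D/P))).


1 - D/P = 1 - 0.2982 = 0.7018
H*(1-D/P) = 7.1190
2DS = 812208.5974
EPQ = sqrt(114090.3025) = 337.7726

337.7726 units


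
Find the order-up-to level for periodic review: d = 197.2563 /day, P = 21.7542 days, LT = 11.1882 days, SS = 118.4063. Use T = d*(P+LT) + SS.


P + LT = 32.9424
d*(P+LT) = 197.2563 * 32.9424 = 6498.0959
T = 6498.0959 + 118.4063 = 6616.5022

6616.5022 units


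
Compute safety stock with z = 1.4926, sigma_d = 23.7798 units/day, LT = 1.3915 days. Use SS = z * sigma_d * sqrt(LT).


sqrt(LT) = sqrt(1.3915) = 1.1796
SS = 1.4926 * 23.7798 * 1.1796 = 41.8691

41.8691 units


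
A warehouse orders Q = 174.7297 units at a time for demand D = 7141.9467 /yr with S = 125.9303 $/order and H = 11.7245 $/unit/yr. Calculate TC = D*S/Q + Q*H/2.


Ordering cost = D*S/Q = 5147.3075
Holding cost = Q*H/2 = 1024.3092
TC = 5147.3075 + 1024.3092 = 6171.6167

6171.6167 $/yr


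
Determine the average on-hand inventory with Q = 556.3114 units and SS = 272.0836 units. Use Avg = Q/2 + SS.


Q/2 = 278.1557
Avg = 278.1557 + 272.0836 = 550.2393

550.2393 units


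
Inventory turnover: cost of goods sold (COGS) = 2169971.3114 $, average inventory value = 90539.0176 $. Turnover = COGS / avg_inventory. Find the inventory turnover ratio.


Turnover = 2169971.3114 / 90539.0176 = 23.9673

23.9673


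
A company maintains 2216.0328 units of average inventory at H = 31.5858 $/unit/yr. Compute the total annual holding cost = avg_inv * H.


Cost = 2216.0328 * 31.5858 = 69995.1688

69995.1688 $/yr


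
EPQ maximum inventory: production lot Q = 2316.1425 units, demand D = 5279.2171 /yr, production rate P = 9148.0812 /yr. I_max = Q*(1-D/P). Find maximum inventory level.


D/P = 0.5771
1 - D/P = 0.4229
I_max = 2316.1425 * 0.4229 = 979.5323

979.5323 units


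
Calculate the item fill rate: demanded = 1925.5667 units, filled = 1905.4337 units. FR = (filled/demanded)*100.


FR = 1905.4337 / 1925.5667 * 100 = 98.9544

98.9544%


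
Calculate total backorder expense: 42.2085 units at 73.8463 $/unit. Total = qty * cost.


Total = 42.2085 * 73.8463 = 3116.9416

3116.9416 $


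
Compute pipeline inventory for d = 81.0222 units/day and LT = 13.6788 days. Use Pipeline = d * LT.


Pipeline = 81.0222 * 13.6788 = 1108.2865

1108.2865 units


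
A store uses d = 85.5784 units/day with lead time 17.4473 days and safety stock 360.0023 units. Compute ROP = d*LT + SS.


d*LT = 85.5784 * 17.4473 = 1493.1120
ROP = 1493.1120 + 360.0023 = 1853.1143

1853.1143 units


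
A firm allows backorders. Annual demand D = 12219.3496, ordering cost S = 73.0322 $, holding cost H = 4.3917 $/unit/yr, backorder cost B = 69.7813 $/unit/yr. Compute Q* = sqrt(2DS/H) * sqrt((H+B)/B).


sqrt(2DS/H) = 637.4996
sqrt((H+B)/B) = 1.0310
Q* = 637.4996 * 1.0310 = 657.2541

657.2541 units


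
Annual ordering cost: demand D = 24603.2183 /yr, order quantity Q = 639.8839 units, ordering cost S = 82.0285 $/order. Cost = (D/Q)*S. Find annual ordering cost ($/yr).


Number of orders = D/Q = 38.4495
Cost = 38.4495 * 82.0285 = 3153.9551

3153.9551 $/yr


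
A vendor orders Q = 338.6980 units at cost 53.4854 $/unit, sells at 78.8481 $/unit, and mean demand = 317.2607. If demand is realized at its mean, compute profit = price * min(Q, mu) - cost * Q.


Sales at mu = min(338.6980, 317.2607) = 317.2607
Revenue = 78.8481 * 317.2607 = 25015.4034
Total cost = 53.4854 * 338.6980 = 18115.3980
Profit = 25015.4034 - 18115.3980 = 6900.0054

6900.0054 $


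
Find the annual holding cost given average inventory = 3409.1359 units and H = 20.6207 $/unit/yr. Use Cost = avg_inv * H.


Cost = 3409.1359 * 20.6207 = 70298.7687

70298.7687 $/yr


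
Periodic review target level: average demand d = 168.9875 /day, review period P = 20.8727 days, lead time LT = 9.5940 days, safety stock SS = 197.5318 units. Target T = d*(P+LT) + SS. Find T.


P + LT = 30.4667
d*(P+LT) = 168.9875 * 30.4667 = 5148.4915
T = 5148.4915 + 197.5318 = 5346.0233

5346.0233 units


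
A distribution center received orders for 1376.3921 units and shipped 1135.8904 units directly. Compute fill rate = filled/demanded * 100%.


FR = 1135.8904 / 1376.3921 * 100 = 82.5267

82.5267%


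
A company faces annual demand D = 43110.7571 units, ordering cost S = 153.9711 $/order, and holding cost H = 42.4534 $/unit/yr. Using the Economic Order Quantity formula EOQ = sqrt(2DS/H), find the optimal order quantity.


2*D*S = 2 * 43110.7571 * 153.9711 = 13275621.3850
2*D*S/H = 312710.4398
EOQ = sqrt(312710.4398) = 559.2052

559.2052 units


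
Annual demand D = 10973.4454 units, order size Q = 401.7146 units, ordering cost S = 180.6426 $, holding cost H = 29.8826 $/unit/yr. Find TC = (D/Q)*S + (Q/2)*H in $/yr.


Ordering cost = D*S/Q = 4934.5274
Holding cost = Q*H/2 = 6002.1384
TC = 4934.5274 + 6002.1384 = 10936.6658

10936.6658 $/yr


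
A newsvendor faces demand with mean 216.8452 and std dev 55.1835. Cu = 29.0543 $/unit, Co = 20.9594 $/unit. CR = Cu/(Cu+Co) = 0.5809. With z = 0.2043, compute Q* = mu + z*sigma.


CR = Cu/(Cu+Co) = 29.0543/(29.0543+20.9594) = 0.5809
z = 0.2043
Q* = 216.8452 + 0.2043 * 55.1835 = 228.1192

228.1192 units


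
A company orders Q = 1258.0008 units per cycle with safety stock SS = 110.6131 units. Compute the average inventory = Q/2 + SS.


Q/2 = 629.0004
Avg = 629.0004 + 110.6131 = 739.6135

739.6135 units


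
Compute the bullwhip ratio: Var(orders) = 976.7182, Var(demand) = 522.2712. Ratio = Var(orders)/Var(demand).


BW = 976.7182 / 522.2712 = 1.8701

1.8701


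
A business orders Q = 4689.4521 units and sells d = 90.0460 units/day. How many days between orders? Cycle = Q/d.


Cycle = 4689.4521 / 90.0460 = 52.0784

52.0784 days


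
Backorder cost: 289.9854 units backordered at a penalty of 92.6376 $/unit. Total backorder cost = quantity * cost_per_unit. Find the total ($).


Total = 289.9854 * 92.6376 = 26863.5515

26863.5515 $


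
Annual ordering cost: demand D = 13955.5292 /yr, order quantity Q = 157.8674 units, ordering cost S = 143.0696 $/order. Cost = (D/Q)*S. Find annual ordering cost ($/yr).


Number of orders = D/Q = 88.4003
Cost = 88.4003 * 143.0696 = 12647.3989

12647.3989 $/yr


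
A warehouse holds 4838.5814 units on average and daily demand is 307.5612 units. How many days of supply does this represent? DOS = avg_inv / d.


DOS = 4838.5814 / 307.5612 = 15.7321

15.7321 days


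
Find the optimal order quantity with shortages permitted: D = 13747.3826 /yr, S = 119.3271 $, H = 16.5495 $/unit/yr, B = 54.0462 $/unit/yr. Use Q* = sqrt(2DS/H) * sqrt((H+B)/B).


sqrt(2DS/H) = 445.2481
sqrt((H+B)/B) = 1.1429
Q* = 445.2481 * 1.1429 = 508.8721

508.8721 units


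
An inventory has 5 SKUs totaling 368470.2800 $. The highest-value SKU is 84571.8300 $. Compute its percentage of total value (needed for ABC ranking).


Top item = 84571.8300
Total = 368470.2800
Percentage = 84571.8300 / 368470.2800 * 100 = 22.9521

22.9521%


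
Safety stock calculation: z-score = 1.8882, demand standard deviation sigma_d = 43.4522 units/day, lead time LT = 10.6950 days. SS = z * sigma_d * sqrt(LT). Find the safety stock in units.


sqrt(LT) = sqrt(10.6950) = 3.2703
SS = 1.8882 * 43.4522 * 3.2703 = 268.3182

268.3182 units


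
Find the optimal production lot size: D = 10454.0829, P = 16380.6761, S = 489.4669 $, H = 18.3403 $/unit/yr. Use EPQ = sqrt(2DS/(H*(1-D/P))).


1 - D/P = 1 - 0.6382 = 0.3618
H*(1-D/P) = 6.6356
2DS = 10233855.0988
EPQ = sqrt(1542266.8817) = 1241.8804

1241.8804 units


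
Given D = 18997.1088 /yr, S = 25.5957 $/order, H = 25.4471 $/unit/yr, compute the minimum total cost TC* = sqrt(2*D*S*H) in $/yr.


2*D*S*H = 24747014.5366
TC* = sqrt(24747014.5366) = 4974.6371

4974.6371 $/yr


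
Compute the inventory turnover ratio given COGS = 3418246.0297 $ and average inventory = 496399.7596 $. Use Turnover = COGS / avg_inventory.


Turnover = 3418246.0297 / 496399.7596 = 6.8861

6.8861


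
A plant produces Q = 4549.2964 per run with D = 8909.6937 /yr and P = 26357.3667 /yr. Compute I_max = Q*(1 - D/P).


D/P = 0.3380
1 - D/P = 0.6620
I_max = 4549.2964 * 0.6620 = 3011.4782

3011.4782 units


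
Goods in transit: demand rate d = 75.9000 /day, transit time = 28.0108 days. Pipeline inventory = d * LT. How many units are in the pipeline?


Pipeline = 75.9000 * 28.0108 = 2126.0197

2126.0197 units


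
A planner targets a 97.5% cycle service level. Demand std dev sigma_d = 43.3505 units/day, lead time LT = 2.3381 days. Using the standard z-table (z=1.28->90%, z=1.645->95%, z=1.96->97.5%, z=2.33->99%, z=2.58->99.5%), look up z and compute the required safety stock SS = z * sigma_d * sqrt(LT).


From the table, SL = 97.5% corresponds to z = 1.96
sqrt(LT) = sqrt(2.3381) = 1.5291
SS = 1.96 * 43.3505 * 1.5291 = 129.9217

129.9217 units


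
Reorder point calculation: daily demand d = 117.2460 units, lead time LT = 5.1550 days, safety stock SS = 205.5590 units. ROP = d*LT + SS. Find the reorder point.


d*LT = 117.2460 * 5.1550 = 604.4031
ROP = 604.4031 + 205.5590 = 809.9621

809.9621 units


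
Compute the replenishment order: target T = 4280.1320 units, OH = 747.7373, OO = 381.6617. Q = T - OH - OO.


Inventory position = OH + OO = 747.7373 + 381.6617 = 1129.3990
Q = 4280.1320 - 1129.3990 = 3150.7330

3150.7330 units


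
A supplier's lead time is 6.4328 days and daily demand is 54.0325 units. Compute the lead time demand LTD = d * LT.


LTD = 54.0325 * 6.4328 = 347.5803

347.5803 units


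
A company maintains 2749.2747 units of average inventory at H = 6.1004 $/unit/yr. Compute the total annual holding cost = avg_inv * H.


Cost = 2749.2747 * 6.1004 = 16771.6754

16771.6754 $/yr


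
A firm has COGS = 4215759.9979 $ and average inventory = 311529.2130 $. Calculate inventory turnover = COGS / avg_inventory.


Turnover = 4215759.9979 / 311529.2130 = 13.5325

13.5325


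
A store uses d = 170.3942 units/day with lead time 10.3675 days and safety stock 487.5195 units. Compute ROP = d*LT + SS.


d*LT = 170.3942 * 10.3675 = 1766.5619
ROP = 1766.5619 + 487.5195 = 2254.0814

2254.0814 units


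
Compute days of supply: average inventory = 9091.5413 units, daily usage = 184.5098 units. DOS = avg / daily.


DOS = 9091.5413 / 184.5098 = 49.2740

49.2740 days


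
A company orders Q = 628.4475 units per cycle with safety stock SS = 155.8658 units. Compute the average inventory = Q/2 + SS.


Q/2 = 314.2237
Avg = 314.2237 + 155.8658 = 470.0896

470.0896 units


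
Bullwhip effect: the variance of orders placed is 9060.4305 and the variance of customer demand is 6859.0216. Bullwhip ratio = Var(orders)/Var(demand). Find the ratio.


BW = 9060.4305 / 6859.0216 = 1.3210

1.3210


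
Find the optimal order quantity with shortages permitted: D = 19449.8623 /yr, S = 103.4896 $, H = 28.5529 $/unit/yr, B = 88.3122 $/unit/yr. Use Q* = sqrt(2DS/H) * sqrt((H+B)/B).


sqrt(2DS/H) = 375.4884
sqrt((H+B)/B) = 1.1504
Q* = 375.4884 * 1.1504 = 431.9451

431.9451 units


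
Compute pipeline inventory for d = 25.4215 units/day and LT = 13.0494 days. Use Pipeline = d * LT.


Pipeline = 25.4215 * 13.0494 = 331.7353

331.7353 units


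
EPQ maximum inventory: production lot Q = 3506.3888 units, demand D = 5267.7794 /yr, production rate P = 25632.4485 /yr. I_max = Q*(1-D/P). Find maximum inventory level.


D/P = 0.2055
1 - D/P = 0.7945
I_max = 3506.3888 * 0.7945 = 2785.7833

2785.7833 units


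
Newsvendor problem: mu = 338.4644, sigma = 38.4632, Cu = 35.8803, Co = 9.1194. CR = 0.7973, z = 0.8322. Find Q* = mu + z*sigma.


CR = Cu/(Cu+Co) = 35.8803/(35.8803+9.1194) = 0.7973
z = 0.8322
Q* = 338.4644 + 0.8322 * 38.4632 = 370.4735

370.4735 units


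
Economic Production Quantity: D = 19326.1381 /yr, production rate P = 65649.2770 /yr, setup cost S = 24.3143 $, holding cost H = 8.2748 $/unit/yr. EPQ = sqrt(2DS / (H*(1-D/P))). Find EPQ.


1 - D/P = 1 - 0.2944 = 0.7056
H*(1-D/P) = 5.8388
2DS = 939803.0392
EPQ = sqrt(160957.5330) = 401.1951

401.1951 units


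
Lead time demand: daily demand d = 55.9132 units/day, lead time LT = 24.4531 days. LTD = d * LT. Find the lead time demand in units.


LTD = 55.9132 * 24.4531 = 1367.2511

1367.2511 units


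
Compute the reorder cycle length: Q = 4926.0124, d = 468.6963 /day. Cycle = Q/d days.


Cycle = 4926.0124 / 468.6963 = 10.5100

10.5100 days


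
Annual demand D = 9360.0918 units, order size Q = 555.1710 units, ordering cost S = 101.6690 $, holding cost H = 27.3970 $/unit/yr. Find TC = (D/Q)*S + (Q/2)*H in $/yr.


Ordering cost = D*S/Q = 1714.1226
Holding cost = Q*H/2 = 7605.0099
TC = 1714.1226 + 7605.0099 = 9319.1326

9319.1326 $/yr


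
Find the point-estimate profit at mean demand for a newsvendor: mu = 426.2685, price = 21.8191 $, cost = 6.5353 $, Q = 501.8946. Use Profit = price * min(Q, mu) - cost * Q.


Sales at mu = min(501.8946, 426.2685) = 426.2685
Revenue = 21.8191 * 426.2685 = 9300.7950
Total cost = 6.5353 * 501.8946 = 3280.0318
Profit = 9300.7950 - 3280.0318 = 6020.7632

6020.7632 $


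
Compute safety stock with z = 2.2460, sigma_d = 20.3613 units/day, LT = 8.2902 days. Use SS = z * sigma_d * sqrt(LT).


sqrt(LT) = sqrt(8.2902) = 2.8793
SS = 2.2460 * 20.3613 * 2.8793 = 131.6733

131.6733 units


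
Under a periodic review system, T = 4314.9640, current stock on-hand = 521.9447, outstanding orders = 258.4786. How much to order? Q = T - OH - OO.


Inventory position = OH + OO = 521.9447 + 258.4786 = 780.4233
Q = 4314.9640 - 780.4233 = 3534.5407

3534.5407 units


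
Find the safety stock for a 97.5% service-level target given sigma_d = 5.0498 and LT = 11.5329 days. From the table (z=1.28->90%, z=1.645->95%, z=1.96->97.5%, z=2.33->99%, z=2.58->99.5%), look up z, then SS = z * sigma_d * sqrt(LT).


From the table, SL = 97.5% corresponds to z = 1.96
sqrt(LT) = sqrt(11.5329) = 3.3960
SS = 1.96 * 5.0498 * 3.3960 = 33.6124

33.6124 units


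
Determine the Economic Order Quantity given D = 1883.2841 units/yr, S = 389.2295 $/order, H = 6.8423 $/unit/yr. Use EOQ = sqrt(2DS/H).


2*D*S = 2 * 1883.2841 * 389.2295 = 1466059.4572
2*D*S/H = 214264.1301
EOQ = sqrt(214264.1301) = 462.8867

462.8867 units


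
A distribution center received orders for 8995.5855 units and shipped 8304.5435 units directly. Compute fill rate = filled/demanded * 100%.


FR = 8304.5435 / 8995.5855 * 100 = 92.3180

92.3180%


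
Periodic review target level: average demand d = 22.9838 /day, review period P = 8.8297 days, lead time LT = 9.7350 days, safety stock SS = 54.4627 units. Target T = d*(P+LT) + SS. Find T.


P + LT = 18.5647
d*(P+LT) = 22.9838 * 18.5647 = 426.6874
T = 426.6874 + 54.4627 = 481.1501

481.1501 units


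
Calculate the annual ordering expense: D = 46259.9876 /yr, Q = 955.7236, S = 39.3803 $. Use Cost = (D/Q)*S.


Number of orders = D/Q = 48.4031
Cost = 48.4031 * 39.3803 = 1906.1287

1906.1287 $/yr


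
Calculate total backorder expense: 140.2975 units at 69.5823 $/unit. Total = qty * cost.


Total = 140.2975 * 69.5823 = 9762.2227

9762.2227 $


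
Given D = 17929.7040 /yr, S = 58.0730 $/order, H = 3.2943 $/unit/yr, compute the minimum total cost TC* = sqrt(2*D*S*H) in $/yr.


2*D*S*H = 6860259.1812
TC* = sqrt(6860259.1812) = 2619.2096

2619.2096 $/yr


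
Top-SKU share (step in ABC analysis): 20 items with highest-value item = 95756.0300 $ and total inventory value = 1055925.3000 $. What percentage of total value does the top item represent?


Top item = 95756.0300
Total = 1055925.3000
Percentage = 95756.0300 / 1055925.3000 * 100 = 9.0684

9.0684%


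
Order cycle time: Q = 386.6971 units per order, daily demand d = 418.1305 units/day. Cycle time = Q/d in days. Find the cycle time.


Cycle = 386.6971 / 418.1305 = 0.9248

0.9248 days


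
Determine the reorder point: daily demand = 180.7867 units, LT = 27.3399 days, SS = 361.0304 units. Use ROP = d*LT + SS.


d*LT = 180.7867 * 27.3399 = 4942.6903
ROP = 4942.6903 + 361.0304 = 5303.7207

5303.7207 units


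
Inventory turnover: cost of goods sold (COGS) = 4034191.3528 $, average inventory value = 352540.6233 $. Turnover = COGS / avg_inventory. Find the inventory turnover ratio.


Turnover = 4034191.3528 / 352540.6233 = 11.4432

11.4432


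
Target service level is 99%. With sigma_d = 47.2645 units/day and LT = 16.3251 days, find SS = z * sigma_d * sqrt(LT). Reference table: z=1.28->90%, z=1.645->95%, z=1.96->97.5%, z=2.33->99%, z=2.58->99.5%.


From the table, SL = 99% corresponds to z = 2.33
sqrt(LT) = sqrt(16.3251) = 4.0404
SS = 2.33 * 47.2645 * 4.0404 = 444.9579

444.9579 units


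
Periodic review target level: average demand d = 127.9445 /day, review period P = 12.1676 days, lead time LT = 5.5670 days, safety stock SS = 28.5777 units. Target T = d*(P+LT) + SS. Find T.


P + LT = 17.7346
d*(P+LT) = 127.9445 * 17.7346 = 2269.0445
T = 2269.0445 + 28.5777 = 2297.6222

2297.6222 units


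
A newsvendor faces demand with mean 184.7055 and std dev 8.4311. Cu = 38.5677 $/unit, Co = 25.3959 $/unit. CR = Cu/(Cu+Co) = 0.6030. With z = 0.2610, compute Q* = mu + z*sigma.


CR = Cu/(Cu+Co) = 38.5677/(38.5677+25.3959) = 0.6030
z = 0.2610
Q* = 184.7055 + 0.2610 * 8.4311 = 186.9060

186.9060 units


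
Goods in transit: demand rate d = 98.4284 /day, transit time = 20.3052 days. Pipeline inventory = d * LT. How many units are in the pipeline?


Pipeline = 98.4284 * 20.3052 = 1998.6083

1998.6083 units


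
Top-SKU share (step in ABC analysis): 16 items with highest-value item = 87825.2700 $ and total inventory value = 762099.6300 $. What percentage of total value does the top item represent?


Top item = 87825.2700
Total = 762099.6300
Percentage = 87825.2700 / 762099.6300 * 100 = 11.5241

11.5241%


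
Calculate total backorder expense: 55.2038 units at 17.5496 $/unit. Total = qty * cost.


Total = 55.2038 * 17.5496 = 968.8046

968.8046 $


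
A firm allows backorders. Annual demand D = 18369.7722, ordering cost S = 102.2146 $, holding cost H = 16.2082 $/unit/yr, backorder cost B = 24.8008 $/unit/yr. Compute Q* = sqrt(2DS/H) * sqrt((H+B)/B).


sqrt(2DS/H) = 481.3444
sqrt((H+B)/B) = 1.2859
Q* = 481.3444 * 1.2859 = 618.9602

618.9602 units


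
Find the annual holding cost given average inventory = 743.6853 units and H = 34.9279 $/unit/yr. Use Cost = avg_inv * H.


Cost = 743.6853 * 34.9279 = 25975.3658

25975.3658 $/yr


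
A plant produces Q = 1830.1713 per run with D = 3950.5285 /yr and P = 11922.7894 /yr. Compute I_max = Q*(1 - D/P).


D/P = 0.3313
1 - D/P = 0.6687
I_max = 1830.1713 * 0.6687 = 1223.7575

1223.7575 units


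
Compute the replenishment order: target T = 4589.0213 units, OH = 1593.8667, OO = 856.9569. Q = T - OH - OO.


Inventory position = OH + OO = 1593.8667 + 856.9569 = 2450.8236
Q = 4589.0213 - 2450.8236 = 2138.1977

2138.1977 units


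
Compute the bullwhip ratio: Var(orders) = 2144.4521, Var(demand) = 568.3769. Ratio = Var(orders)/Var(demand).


BW = 2144.4521 / 568.3769 = 3.7729

3.7729


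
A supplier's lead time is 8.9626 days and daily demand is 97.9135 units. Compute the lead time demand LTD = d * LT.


LTD = 97.9135 * 8.9626 = 877.5595

877.5595 units


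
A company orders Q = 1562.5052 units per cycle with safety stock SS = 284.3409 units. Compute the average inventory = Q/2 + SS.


Q/2 = 781.2526
Avg = 781.2526 + 284.3409 = 1065.5935

1065.5935 units


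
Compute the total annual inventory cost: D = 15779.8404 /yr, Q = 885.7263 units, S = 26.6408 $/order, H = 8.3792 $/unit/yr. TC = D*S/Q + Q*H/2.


Ordering cost = D*S/Q = 474.6247
Holding cost = Q*H/2 = 3710.8389
TC = 474.6247 + 3710.8389 = 4185.4636

4185.4636 $/yr


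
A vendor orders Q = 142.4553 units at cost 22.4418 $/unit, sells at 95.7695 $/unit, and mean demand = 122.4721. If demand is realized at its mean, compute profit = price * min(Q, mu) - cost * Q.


Sales at mu = min(142.4553, 122.4721) = 122.4721
Revenue = 95.7695 * 122.4721 = 11729.0918
Total cost = 22.4418 * 142.4553 = 3196.9534
Profit = 11729.0918 - 3196.9534 = 8532.1384

8532.1384 $


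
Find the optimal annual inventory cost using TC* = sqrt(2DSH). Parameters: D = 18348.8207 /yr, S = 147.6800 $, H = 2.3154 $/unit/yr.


2*D*S*H = 12548328.0868
TC* = sqrt(12548328.0868) = 3542.3619

3542.3619 $/yr


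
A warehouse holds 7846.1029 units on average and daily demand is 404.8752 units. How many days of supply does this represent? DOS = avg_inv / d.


DOS = 7846.1029 / 404.8752 = 19.3791

19.3791 days


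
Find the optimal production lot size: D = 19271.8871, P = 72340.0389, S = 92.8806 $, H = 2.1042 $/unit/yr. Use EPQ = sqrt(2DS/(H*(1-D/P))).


1 - D/P = 1 - 0.2664 = 0.7336
H*(1-D/P) = 1.5436
2DS = 3579968.8740
EPQ = sqrt(2319193.6307) = 1522.8899

1522.8899 units


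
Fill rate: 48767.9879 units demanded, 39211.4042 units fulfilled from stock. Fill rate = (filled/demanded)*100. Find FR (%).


FR = 39211.4042 / 48767.9879 * 100 = 80.4040

80.4040%


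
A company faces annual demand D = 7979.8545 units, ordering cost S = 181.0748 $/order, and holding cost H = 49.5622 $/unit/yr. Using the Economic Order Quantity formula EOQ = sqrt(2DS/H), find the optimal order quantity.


2*D*S = 2 * 7979.8545 * 181.0748 = 2889901.1152
2*D*S/H = 58308.5722
EOQ = sqrt(58308.5722) = 241.4717

241.4717 units


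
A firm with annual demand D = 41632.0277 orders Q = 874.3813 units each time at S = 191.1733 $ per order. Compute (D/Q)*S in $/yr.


Number of orders = D/Q = 47.6131
Cost = 47.6131 * 191.1733 = 9102.3586

9102.3586 $/yr


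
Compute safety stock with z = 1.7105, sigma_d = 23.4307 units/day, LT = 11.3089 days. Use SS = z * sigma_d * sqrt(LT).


sqrt(LT) = sqrt(11.3089) = 3.3629
SS = 1.7105 * 23.4307 * 3.3629 = 134.7778

134.7778 units


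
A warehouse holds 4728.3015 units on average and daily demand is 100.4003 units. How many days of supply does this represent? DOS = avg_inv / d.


DOS = 4728.3015 / 100.4003 = 47.0945

47.0945 days


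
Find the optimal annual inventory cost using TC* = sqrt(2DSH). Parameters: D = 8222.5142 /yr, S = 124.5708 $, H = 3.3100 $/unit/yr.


2*D*S*H = 6780767.8380
TC* = sqrt(6780767.8380) = 2603.9908

2603.9908 $/yr


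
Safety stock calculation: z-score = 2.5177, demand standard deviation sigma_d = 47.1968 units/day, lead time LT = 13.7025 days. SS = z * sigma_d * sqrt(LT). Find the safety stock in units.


sqrt(LT) = sqrt(13.7025) = 3.7017
SS = 2.5177 * 47.1968 * 3.7017 = 439.8620

439.8620 units


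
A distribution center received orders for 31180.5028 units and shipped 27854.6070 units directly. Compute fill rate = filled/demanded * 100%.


FR = 27854.6070 / 31180.5028 * 100 = 89.3334

89.3334%


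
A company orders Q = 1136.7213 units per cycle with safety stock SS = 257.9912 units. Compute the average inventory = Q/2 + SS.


Q/2 = 568.3606
Avg = 568.3606 + 257.9912 = 826.3519

826.3519 units


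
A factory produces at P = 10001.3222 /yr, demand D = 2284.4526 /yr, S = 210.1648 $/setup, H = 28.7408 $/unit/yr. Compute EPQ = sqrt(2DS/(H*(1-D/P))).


1 - D/P = 1 - 0.2284 = 0.7716
H*(1-D/P) = 22.1760
2DS = 960223.0476
EPQ = sqrt(43300.1629) = 208.0869

208.0869 units


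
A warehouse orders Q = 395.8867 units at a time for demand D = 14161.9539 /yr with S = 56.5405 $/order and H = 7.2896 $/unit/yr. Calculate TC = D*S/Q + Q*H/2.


Ordering cost = D*S/Q = 2022.6089
Holding cost = Q*H/2 = 1442.9278
TC = 2022.6089 + 1442.9278 = 3465.5367

3465.5367 $/yr


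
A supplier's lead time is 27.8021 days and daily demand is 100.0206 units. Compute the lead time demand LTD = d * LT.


LTD = 100.0206 * 27.8021 = 2780.7827

2780.7827 units


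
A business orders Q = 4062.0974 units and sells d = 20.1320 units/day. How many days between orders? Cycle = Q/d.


Cycle = 4062.0974 / 20.1320 = 201.7732

201.7732 days


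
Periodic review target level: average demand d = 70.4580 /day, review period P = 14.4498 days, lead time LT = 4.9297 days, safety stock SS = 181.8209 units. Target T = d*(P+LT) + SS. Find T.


P + LT = 19.3795
d*(P+LT) = 70.4580 * 19.3795 = 1365.4408
T = 1365.4408 + 181.8209 = 1547.2617

1547.2617 units


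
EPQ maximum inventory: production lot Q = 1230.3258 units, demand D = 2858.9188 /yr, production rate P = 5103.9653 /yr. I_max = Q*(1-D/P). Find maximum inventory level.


D/P = 0.5601
1 - D/P = 0.4399
I_max = 1230.3258 * 0.4399 = 541.1750

541.1750 units


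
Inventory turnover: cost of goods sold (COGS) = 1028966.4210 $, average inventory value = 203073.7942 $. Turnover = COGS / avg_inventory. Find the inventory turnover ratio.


Turnover = 1028966.4210 / 203073.7942 = 5.0670

5.0670


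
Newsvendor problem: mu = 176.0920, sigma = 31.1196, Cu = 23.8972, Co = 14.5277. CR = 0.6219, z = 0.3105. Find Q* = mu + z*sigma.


CR = Cu/(Cu+Co) = 23.8972/(23.8972+14.5277) = 0.6219
z = 0.3105
Q* = 176.0920 + 0.3105 * 31.1196 = 185.7546

185.7546 units


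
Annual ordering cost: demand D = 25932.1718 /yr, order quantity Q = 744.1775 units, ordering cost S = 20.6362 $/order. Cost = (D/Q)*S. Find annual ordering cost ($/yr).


Number of orders = D/Q = 34.8468
Cost = 34.8468 * 20.6362 = 719.1046

719.1046 $/yr


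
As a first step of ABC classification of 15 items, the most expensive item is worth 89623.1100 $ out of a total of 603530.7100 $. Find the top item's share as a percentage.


Top item = 89623.1100
Total = 603530.7100
Percentage = 89623.1100 / 603530.7100 * 100 = 14.8498

14.8498%


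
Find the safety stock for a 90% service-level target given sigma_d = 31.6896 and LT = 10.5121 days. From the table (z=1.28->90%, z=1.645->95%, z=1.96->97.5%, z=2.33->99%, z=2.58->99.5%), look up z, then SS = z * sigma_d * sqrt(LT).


From the table, SL = 90% corresponds to z = 1.28
sqrt(LT) = sqrt(10.5121) = 3.2422
SS = 1.28 * 31.6896 * 3.2422 = 131.5138

131.5138 units


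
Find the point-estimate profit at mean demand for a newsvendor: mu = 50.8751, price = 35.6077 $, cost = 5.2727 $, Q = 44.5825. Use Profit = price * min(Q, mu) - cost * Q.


Sales at mu = min(44.5825, 50.8751) = 44.5825
Revenue = 35.6077 * 44.5825 = 1587.4803
Total cost = 5.2727 * 44.5825 = 235.0701
Profit = 1587.4803 - 235.0701 = 1352.4101

1352.4101 $


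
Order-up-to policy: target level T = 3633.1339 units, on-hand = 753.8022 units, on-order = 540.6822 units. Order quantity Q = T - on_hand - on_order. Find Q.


Inventory position = OH + OO = 753.8022 + 540.6822 = 1294.4844
Q = 3633.1339 - 1294.4844 = 2338.6495

2338.6495 units


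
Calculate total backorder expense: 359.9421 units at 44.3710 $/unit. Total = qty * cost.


Total = 359.9421 * 44.3710 = 15970.9909

15970.9909 $


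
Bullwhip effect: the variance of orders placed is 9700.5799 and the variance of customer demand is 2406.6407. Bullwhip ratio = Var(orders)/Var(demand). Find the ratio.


BW = 9700.5799 / 2406.6407 = 4.0308

4.0308


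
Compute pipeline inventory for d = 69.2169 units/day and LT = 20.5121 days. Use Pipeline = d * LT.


Pipeline = 69.2169 * 20.5121 = 1419.7840

1419.7840 units


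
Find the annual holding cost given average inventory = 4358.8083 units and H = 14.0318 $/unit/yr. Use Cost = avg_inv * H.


Cost = 4358.8083 * 14.0318 = 61161.9263

61161.9263 $/yr


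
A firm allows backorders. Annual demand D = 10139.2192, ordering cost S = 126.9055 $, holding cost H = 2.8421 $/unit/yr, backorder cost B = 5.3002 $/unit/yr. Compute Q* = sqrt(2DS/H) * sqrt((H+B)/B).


sqrt(2DS/H) = 951.5636
sqrt((H+B)/B) = 1.2394
Q* = 951.5636 * 1.2394 = 1179.4111

1179.4111 units


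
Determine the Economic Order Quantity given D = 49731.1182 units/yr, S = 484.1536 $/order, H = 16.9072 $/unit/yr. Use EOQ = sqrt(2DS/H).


2*D*S = 2 * 49731.1182 * 484.1536 = 48154999.8171
2*D*S/H = 2848194.8411
EOQ = sqrt(2848194.8411) = 1687.6596

1687.6596 units


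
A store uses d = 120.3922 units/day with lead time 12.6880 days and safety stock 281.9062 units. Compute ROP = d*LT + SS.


d*LT = 120.3922 * 12.6880 = 1527.5362
ROP = 1527.5362 + 281.9062 = 1809.4424

1809.4424 units


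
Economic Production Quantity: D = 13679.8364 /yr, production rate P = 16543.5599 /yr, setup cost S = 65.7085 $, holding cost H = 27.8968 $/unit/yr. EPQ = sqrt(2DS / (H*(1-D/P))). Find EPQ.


1 - D/P = 1 - 0.8269 = 0.1731
H*(1-D/P) = 4.8290
2DS = 1797763.0602
EPQ = sqrt(372285.3518) = 610.1519

610.1519 units


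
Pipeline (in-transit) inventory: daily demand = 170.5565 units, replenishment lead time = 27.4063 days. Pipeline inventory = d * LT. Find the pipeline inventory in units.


Pipeline = 170.5565 * 27.4063 = 4674.3226

4674.3226 units


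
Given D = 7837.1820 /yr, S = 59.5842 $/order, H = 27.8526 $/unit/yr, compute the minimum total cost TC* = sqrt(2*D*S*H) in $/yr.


2*D*S*H = 26012780.8942
TC* = sqrt(26012780.8942) = 5100.2726

5100.2726 $/yr


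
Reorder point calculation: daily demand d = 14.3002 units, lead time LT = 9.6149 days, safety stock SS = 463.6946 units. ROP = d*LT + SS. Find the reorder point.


d*LT = 14.3002 * 9.6149 = 137.4950
ROP = 137.4950 + 463.6946 = 601.1896

601.1896 units


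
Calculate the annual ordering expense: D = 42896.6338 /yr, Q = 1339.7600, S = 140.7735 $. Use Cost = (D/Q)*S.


Number of orders = D/Q = 32.0181
Cost = 32.0181 * 140.7735 = 4507.3067

4507.3067 $/yr


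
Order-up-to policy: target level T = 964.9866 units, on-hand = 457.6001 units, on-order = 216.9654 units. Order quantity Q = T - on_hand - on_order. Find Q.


Inventory position = OH + OO = 457.6001 + 216.9654 = 674.5655
Q = 964.9866 - 674.5655 = 290.4211

290.4211 units


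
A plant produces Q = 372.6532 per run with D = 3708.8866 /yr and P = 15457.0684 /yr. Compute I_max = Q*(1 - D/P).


D/P = 0.2399
1 - D/P = 0.7601
I_max = 372.6532 * 0.7601 = 283.2360

283.2360 units


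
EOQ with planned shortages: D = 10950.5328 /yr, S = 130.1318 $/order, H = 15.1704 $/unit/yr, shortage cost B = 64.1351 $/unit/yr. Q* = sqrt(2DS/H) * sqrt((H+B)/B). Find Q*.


sqrt(2DS/H) = 433.4368
sqrt((H+B)/B) = 1.1120
Q* = 433.4368 * 1.1120 = 481.9806

481.9806 units


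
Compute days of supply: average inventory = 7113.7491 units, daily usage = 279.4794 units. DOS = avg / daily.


DOS = 7113.7491 / 279.4794 = 25.4536

25.4536 days


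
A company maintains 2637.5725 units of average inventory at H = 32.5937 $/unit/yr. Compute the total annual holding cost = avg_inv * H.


Cost = 2637.5725 * 32.5937 = 85968.2468

85968.2468 $/yr


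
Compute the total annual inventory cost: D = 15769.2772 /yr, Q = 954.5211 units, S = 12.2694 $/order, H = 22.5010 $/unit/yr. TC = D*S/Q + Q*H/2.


Ordering cost = D*S/Q = 202.6981
Holding cost = Q*H/2 = 10738.8396
TC = 202.6981 + 10738.8396 = 10941.5377

10941.5377 $/yr


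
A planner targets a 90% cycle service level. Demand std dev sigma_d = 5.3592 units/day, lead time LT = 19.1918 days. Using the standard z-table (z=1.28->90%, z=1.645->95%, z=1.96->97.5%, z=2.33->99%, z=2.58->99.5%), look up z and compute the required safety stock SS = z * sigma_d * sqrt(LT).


From the table, SL = 90% corresponds to z = 1.28
sqrt(LT) = sqrt(19.1918) = 4.3808
SS = 1.28 * 5.3592 * 4.3808 = 30.0516

30.0516 units
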